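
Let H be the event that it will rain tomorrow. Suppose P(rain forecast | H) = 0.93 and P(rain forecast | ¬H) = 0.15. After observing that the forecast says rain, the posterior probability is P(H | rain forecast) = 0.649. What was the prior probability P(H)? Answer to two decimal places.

In odds form, posterior odds = prior odds × likelihood ratio, so prior odds = posterior odds ÷ LR.
Posterior odds = 0.649/(1−0.649) = 1.8490. LR = 0.93/0.15 = 6.2000.
Prior odds = 1.8490/6.2000 = 0.2982, so P(H) = 0.2982/(1+0.2982) ≈ 0.23.

P(H) = 0.23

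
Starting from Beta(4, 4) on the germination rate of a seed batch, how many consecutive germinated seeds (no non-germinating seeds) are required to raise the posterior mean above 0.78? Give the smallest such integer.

After k germinated seeds and 0 non-germinating seeds the posterior is Beta(4+k, 4), with mean (4+k)/(4+4+k).
Set (4+k)/(8+k) > 0.78 and solve: k > (0.78·8 − 4)/(1 − 0.78) = 10.182.
The smallest integer exceeding 10.182 is 11.

k = 11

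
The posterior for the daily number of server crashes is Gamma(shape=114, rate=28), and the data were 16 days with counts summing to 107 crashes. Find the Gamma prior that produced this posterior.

Gamma(shape=7, rate=12)

A Gamma(α, β) prior (rate parametrization) on a Poisson rate with n observations summing to S gives posterior Gamma(α+S, β+n).
So α = 114 − 107 = 7 and β = 28 − 16 = 12.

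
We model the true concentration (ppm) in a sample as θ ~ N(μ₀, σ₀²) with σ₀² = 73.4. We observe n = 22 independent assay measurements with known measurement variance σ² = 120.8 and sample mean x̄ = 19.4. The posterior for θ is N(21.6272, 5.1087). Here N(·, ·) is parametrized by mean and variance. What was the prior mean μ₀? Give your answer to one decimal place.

The posterior mean is a precision-weighted average: μ_n = (τ₀μ₀ + τ_data·x̄)/(τ₀+τ_data), with τ₀=1/σ₀² and τ_data=n/σ².
Here τ₀ = 1/73.4 = 0.013624 and τ_data = 22/120.8 = 0.182119, so τ_n = 0.195743.
Rearranging for μ₀: μ₀ = (μ_n·τ_n − τ_data·x̄)/τ₀ = (21.6272·0.195743 − 0.182119·19.4) / 0.013624 = 0.700264/0.013624 ≈ 51.4.

μ₀ = 51.4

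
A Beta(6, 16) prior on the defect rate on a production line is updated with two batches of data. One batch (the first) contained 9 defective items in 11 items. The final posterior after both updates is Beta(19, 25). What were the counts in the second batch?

4 defective items and 7 good items

Because Beta–binomial updating is additive in the counts, the combined data contributed (α_post−α_prior, β_post−β_prior) successes and failures.
Total across both batches: 19−6=13 defective items, 25−16=9 good items.
Subtract the first batch: 13−9=4 defective items and 9−2=7 good items.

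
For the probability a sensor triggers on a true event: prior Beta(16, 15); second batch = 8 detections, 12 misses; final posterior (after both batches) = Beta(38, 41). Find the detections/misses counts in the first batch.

14 detections and 14 misses

Because Beta–binomial updating is additive in the counts, the combined data contributed (α_post−α_prior, β_post−β_prior) successes and failures.
Total across both batches: 38−16=22 detections, 41−15=26 misses.
Subtract the second batch: 22−8=14 detections and 26−12=14 misses.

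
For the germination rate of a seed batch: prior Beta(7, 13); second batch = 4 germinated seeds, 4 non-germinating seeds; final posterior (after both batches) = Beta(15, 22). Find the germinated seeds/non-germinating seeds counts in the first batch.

Because Beta–binomial updating is additive in the counts, the combined data contributed (α_post−α_prior, β_post−β_prior) successes and failures.
Total across both batches: 15−7=8 germinated seeds, 22−13=9 non-germinating seeds.
Subtract the second batch: 8−4=4 germinated seeds and 9−4=5 non-germinating seeds.

4 germinated seeds and 5 non-germinating seeds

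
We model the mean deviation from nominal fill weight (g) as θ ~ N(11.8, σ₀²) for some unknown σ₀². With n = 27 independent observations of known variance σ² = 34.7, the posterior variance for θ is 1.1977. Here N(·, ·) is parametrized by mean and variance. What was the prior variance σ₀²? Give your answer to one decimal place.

σ₀² = 17.6

Posterior precision equals prior precision plus data precision: 1/σ_n² = 1/σ₀² + n/σ².
So 1/σ₀² = 1/1.1977 − 27/34.7 = 0.834934 − 0.778098 = 0.056836.
Hence σ₀² = 1/0.056836 ≈ 17.6.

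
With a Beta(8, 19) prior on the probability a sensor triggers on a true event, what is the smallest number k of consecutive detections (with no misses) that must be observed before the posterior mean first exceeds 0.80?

k = 69

After k detections and 0 misses the posterior is Beta(8+k, 19), with mean (8+k)/(8+19+k).
Set (8+k)/(27+k) > 0.80 and solve: k > (0.80·27 − 8)/(1 − 0.80) = 68.000.
The smallest integer exceeding 68.000 is 69, and checking k=69: (77)/(96) = 0.8021 > 0.80.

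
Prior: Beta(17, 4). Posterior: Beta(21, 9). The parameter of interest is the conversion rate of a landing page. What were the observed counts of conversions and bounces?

Beta is conjugate to the binomial likelihood: posterior = Beta(α+s, β+f).
Match parameters: s=21−17=4, f=9−4=5.

4 conversions and 5 bounces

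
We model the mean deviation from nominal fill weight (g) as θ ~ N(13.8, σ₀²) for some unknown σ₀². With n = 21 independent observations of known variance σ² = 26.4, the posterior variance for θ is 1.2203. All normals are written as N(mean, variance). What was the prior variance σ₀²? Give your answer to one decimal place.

σ₀² = 41.6

Posterior precision equals prior precision plus data precision: 1/σ_n² = 1/σ₀² + n/σ².
So 1/σ₀² = 1/1.2203 − 21/26.4 = 0.819471 − 0.795455 = 0.024016.
Hence σ₀² = 1/0.024016 ≈ 41.6.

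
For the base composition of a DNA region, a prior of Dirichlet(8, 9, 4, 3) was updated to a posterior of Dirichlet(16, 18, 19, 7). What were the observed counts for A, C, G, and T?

For a Dirichlet(α) prior with multinomial counts c, the posterior is Dirichlet(α + c) componentwise.
Counts are posterior − prior componentwise: 16−8=8, 18−9=9, 19−4=15, 7−3=4.

counts (8, 9, 15, 4)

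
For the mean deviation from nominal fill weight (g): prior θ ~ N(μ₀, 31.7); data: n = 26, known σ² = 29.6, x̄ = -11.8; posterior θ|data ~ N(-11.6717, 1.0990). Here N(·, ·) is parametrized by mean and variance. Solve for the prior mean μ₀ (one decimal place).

With known observation variance, the Normal–Normal posterior has precision τ_n = τ₀ + n/σ² and mean μ_n = (τ₀μ₀ + (n/σ²)x̄)/τ_n.
Here τ₀ = 1/31.7 = 0.031546 and τ_data = 26/29.6 = 0.878378, so τ_n = 0.909924.
Rearranging for μ₀: μ₀ = (μ_n·τ_n − τ_data·x̄)/τ₀ = (-11.6717·0.909924 − 0.878378·-11.8) / 0.031546 = -0.255500/0.031546 ≈ -8.1.

μ₀ = -8.1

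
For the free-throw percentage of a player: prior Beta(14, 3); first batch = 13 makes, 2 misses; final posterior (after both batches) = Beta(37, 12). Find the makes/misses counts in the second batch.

10 makes and 7 misses

Sequential conjugate updates are equivalent to a single update on the pooled data, so total successes = posterior α − prior α and total failures = posterior β − prior β.
Total across both batches: 37−14=23 makes, 12−3=9 misses.
Subtract the first batch: 23−13=10 makes and 9−2=7 misses.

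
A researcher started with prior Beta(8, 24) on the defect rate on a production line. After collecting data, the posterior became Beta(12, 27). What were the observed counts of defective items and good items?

Beta is conjugate to the binomial likelihood: posterior = Beta(a+s, b+f).
Match parameters: s=12−8=4, f=27−24=3.

4 defective items and 3 good items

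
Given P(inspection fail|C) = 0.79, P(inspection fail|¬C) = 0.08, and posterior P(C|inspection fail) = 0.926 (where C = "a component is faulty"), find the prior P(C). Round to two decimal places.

P(C) = 0.56

In odds form, posterior odds = prior odds × likelihood ratio, so prior odds = posterior odds ÷ LR.
Posterior odds = 0.926/(1−0.926) = 12.5135. LR = 0.79/0.08 = 9.8750.
Prior odds = 12.5135/9.8750 = 1.2672, so P(C) = 1.2672/(1+1.2672) ≈ 0.56.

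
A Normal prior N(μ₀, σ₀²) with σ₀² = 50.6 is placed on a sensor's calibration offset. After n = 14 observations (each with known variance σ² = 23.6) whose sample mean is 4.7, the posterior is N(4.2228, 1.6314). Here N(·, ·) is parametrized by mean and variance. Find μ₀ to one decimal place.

The posterior mean is a precision-weighted average: μ_n = (τ₀μ₀ + τ_data·x̄)/(τ₀+τ_data), with τ₀=1/σ₀² and τ_data=n/σ².
Here τ₀ = 1/50.6 = 0.019763 and τ_data = 14/23.6 = 0.593220, so τ_n = 0.612983.
Rearranging for μ₀: μ₀ = (μ_n·τ_n − τ_data·x̄)/τ₀ = (4.2228·0.612983 − 0.593220·4.7) / 0.019763 = -0.199629/0.019763 ≈ -10.1.

μ₀ = -10.1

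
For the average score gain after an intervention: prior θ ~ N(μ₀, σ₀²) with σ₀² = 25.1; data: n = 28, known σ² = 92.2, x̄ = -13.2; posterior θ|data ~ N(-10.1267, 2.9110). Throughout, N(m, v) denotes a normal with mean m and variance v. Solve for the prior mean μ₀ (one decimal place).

μ₀ = 13.3

With known observation variance, the Normal–Normal posterior has precision τ_n = τ₀ + n/σ² and mean μ_n = (τ₀μ₀ + (n/σ²)x̄)/τ_n.
Here τ₀ = 1/25.1 = 0.039841 and τ_data = 28/92.2 = 0.303688, so τ_n = 0.343529.
Rearranging for μ₀: μ₀ = (μ_n·τ_n − τ_data·x̄)/τ₀ = (-10.1267·0.343529 − 0.303688·-13.2) / 0.039841 = 0.529866/0.039841 ≈ 13.3.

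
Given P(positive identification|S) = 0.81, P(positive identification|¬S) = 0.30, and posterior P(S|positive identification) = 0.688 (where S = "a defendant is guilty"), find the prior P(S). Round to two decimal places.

P(S) = 0.45

In odds form, posterior odds = prior odds × likelihood ratio, so prior odds = posterior odds ÷ LR.
Posterior odds = 0.688/(1−0.688) = 2.2051. LR = 0.81/0.30 = 2.7000.
Prior odds = 2.2051/2.7000 = 0.8167, so P(S) = 0.8167/(1+0.8167) ≈ 0.45.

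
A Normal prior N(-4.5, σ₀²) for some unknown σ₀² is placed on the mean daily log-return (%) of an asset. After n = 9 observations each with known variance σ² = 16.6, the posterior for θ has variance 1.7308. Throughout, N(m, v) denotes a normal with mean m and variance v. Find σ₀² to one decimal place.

σ₀² = 28.1

For the Normal–Normal model with known σ², precisions add: τ_n = τ₀ + n/σ².
So 1/σ₀² = 1/1.7308 − 9/16.6 = 0.577768 − 0.542169 = 0.035599.
Hence σ₀² = 1/0.035599 ≈ 28.1.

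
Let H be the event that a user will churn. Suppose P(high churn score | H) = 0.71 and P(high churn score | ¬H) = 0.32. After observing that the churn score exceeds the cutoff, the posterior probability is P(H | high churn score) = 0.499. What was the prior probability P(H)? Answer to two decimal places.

In odds form, posterior odds = prior odds × likelihood ratio, so prior odds = posterior odds ÷ LR.
Posterior odds = 0.499/(1−0.499) = 0.9960. LR = 0.71/0.32 = 2.2188.
Prior odds = 0.9960/2.2188 = 0.4489, so P(H) = 0.4489/(1+0.4489) ≈ 0.31.

P(H) = 0.31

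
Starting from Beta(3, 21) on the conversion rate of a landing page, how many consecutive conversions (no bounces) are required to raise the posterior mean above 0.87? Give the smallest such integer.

After k conversions and 0 bounces the posterior is Beta(3+k, 21), with mean (3+k)/(3+21+k).
Set (3+k)/(24+k) > 0.87 and solve: k > (0.87·24 − 3)/(1 − 0.87) = 137.538.
The smallest integer exceeding 137.538 is 138.

k = 138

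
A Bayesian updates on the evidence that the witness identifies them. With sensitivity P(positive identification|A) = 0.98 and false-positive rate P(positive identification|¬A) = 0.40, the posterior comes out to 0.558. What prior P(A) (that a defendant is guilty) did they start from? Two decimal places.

In odds form, posterior odds = prior odds × likelihood ratio, so prior odds = posterior odds ÷ LR.
Posterior odds = 0.558/(1−0.558) = 1.2624. LR = 0.98/0.40 = 2.4500.
Prior odds = 1.2624/2.4500 = 0.5153, so P(A) = 0.5153/(1+0.5153) ≈ 0.34.

P(A) = 0.34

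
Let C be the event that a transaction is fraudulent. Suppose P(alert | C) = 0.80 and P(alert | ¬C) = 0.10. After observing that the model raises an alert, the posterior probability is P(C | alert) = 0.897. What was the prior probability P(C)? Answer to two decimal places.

In odds form, posterior odds = prior odds × likelihood ratio, so prior odds = posterior odds ÷ LR.
Posterior odds = 0.897/(1−0.897) = 8.7087. LR = 0.80/0.10 = 8.0000.
Prior odds = 8.7087/8.0000 = 1.0886, so P(C) = 1.0886/(1+1.0886) ≈ 0.52.

P(C) = 0.52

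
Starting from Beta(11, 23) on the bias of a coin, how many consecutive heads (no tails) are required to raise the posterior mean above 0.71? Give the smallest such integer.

After k heads and 0 tails the posterior is Beta(11+k, 23), with mean (11+k)/(11+23+k).
Set (11+k)/(34+k) > 0.71 and solve: k > (0.71·34 − 11)/(1 − 0.71) = 45.310.
The smallest integer exceeding 45.310 is 46, and checking k=46: (57)/(80) = 0.7125 > 0.71.

k = 46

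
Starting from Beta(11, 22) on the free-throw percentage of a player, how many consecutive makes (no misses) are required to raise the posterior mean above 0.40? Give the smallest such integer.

k = 4

After k makes and 0 misses the posterior is Beta(11+k, 22), with mean (11+k)/(11+22+k).
Set (11+k)/(33+k) > 0.40 and solve: k > (0.40·33 − 11)/(1 − 0.40) = 3.667.
The smallest integer exceeding 3.667 is 4, and checking k=4: (15)/(37) = 0.4054 > 0.40.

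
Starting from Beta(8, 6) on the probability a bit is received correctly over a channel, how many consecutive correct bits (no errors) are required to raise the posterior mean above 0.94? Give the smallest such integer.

k = 87

After k correct bits and 0 errors the posterior is Beta(8+k, 6), with mean (8+k)/(8+6+k).
Set (8+k)/(14+k) > 0.94 and solve: k > (0.94·14 − 8)/(1 − 0.94) = 86.000.
The smallest integer exceeding 86.000 is 87.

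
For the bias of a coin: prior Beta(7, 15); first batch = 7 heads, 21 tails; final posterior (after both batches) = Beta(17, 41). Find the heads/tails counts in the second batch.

Because Beta–binomial updating is additive in the counts, the combined data contributed (α_post−α_prior, β_post−β_prior) successes and failures.
Total across both batches: 17−7=10 heads, 41−15=26 tails.
Subtract the first batch: 10−7=3 heads and 26−21=5 tails.

3 heads and 5 tails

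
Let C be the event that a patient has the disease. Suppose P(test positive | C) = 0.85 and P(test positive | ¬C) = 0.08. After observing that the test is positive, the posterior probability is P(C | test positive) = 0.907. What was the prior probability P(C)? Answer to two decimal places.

P(C) = 0.48

In odds form, posterior odds = prior odds × likelihood ratio, so prior odds = posterior odds ÷ LR.
Posterior odds = 0.907/(1−0.907) = 9.7527. LR = 0.85/0.08 = 10.6250.
Prior odds = 9.7527/10.6250 = 0.9179, so P(C) = 0.9179/(1+0.9179) ≈ 0.48.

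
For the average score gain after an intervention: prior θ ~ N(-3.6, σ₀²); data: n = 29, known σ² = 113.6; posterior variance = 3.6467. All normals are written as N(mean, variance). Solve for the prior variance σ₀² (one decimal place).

σ₀² = 52.8

For the Normal–Normal model with known σ², precisions add: τ_n = τ₀ + n/σ².
So 1/σ₀² = 1/3.6467 − 29/113.6 = 0.274221 − 0.255282 = 0.018939.
Hence σ₀² = 1/0.018939 ≈ 52.8.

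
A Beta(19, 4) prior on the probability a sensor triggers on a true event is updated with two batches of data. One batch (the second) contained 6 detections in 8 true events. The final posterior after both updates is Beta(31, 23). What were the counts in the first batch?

Because Beta–binomial updating is additive in the counts, the combined data contributed (α_post−α_prior, β_post−β_prior) successes and failures.
Total across both batches: 31−19=12 detections, 23−4=19 misses.
Subtract the second batch: 12−6=6 detections and 19−2=17 misses.

6 detections and 17 misses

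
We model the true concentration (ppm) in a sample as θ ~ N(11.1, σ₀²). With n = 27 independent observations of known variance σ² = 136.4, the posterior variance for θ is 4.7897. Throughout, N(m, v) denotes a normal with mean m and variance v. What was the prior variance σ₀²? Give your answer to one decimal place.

Posterior precision equals prior precision plus data precision: 1/σ_n² = 1/σ₀² + n/σ².
So 1/σ₀² = 1/4.7897 − 27/136.4 = 0.208781 − 0.197947 = 0.010834.
Hence σ₀² = 1/0.010834 ≈ 92.3.

σ₀² = 92.3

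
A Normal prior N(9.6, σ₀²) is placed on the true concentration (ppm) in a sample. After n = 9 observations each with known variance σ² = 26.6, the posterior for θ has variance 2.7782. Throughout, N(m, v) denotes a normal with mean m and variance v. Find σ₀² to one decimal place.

Posterior precision equals prior precision plus data precision: 1/σ_n² = 1/σ₀² + n/σ².
So 1/σ₀² = 1/2.7782 − 9/26.6 = 0.359945 − 0.338346 = 0.021599.
Hence σ₀² = 1/0.021599 ≈ 46.3.

σ₀² = 46.3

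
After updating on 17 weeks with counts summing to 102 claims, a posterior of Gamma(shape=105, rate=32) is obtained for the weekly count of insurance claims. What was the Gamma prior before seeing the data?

Gamma(shape=3, rate=15)

A Gamma(α, β) prior (rate parametrization) on a Poisson rate with n observations summing to S gives posterior Gamma(α+S, β+n).
So α = 105 − 102 = 3 and β = 32 − 17 = 15.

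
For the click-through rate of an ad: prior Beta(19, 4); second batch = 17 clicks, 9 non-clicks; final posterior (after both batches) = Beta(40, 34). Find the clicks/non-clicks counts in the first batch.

Sequential conjugate updates are equivalent to a single update on the pooled data, so total successes = posterior α − prior α and total failures = posterior β − prior β.
Total across both batches: 40−19=21 clicks, 34−4=30 non-clicks.
Subtract the second batch: 21−17=4 clicks and 30−9=21 non-clicks.

4 clicks and 21 non-clicks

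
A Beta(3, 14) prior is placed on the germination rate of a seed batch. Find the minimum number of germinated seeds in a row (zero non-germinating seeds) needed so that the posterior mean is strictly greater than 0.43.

k = 8

After k germinated seeds and 0 non-germinating seeds the posterior is Beta(3+k, 14), with mean (3+k)/(3+14+k).
Set (3+k)/(17+k) > 0.43 and solve: k > (0.43·17 − 3)/(1 − 0.43) = 7.561.
The smallest integer exceeding 7.561 is 8.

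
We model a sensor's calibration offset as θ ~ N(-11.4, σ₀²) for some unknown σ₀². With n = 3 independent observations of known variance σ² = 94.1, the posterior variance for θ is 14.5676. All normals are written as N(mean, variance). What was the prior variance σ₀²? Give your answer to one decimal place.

σ₀² = 27.2

Posterior precision equals prior precision plus data precision: 1/σ_n² = 1/σ₀² + n/σ².
So 1/σ₀² = 1/14.5676 − 3/94.1 = 0.068645 − 0.031881 = 0.036764.
Hence σ₀² = 1/0.036764 ≈ 27.2.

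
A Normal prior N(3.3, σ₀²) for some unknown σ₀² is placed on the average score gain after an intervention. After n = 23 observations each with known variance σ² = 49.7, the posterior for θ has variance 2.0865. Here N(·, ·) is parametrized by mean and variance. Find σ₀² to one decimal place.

σ₀² = 60.6

Posterior precision equals prior precision plus data precision: 1/σ_n² = 1/σ₀² + n/σ².
So 1/σ₀² = 1/2.0865 − 23/49.7 = 0.479272 − 0.462777 = 0.016495.
Hence σ₀² = 1/0.016495 ≈ 60.6.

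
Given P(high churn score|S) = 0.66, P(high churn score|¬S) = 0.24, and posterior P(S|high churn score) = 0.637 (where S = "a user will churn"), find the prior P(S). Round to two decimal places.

P(S) = 0.39

In odds form, posterior odds = prior odds × likelihood ratio, so prior odds = posterior odds ÷ LR.
Posterior odds = 0.637/(1−0.637) = 1.7548. LR = 0.66/0.24 = 2.7500.
Prior odds = 1.7548/2.7500 = 0.6381, so P(S) = 0.6381/(1+0.6381) ≈ 0.39.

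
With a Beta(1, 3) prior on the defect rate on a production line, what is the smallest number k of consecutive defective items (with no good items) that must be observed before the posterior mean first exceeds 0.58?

After k defective items and 0 good items the posterior is Beta(1+k, 3), with mean (1+k)/(1+3+k).
Set (1+k)/(4+k) > 0.58 and solve: k > (0.58·4 − 1)/(1 − 0.58) = 3.143.
The smallest integer exceeding 3.143 is 4, and checking k=4: (5)/(8) = 0.6250 > 0.58.

k = 4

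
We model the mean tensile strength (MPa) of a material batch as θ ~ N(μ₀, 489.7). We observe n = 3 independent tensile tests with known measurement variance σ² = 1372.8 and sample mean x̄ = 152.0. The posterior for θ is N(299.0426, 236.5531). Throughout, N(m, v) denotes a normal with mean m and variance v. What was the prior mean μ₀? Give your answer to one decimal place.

μ₀ = 456.4

With known observation variance, the Normal–Normal posterior has precision τ_n = τ₀ + n/σ² and mean μ_n = (τ₀μ₀ + (n/σ²)x̄)/τ_n.
Here τ₀ = 1/489.7 = 0.002042 and τ_data = 3/1372.8 = 0.002185, so τ_n = 0.004227.
Rearranging for μ₀: μ₀ = (μ_n·τ_n − τ_data·x̄)/τ₀ = (299.0426·0.004227 − 0.002185·152.0) / 0.002042 = 0.931933/0.002042 ≈ 456.4.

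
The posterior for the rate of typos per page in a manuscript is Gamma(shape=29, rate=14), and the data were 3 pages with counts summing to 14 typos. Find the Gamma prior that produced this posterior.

Gamma(shape=15, rate=11)

Gamma–Poisson conjugacy: posterior shape = α + Σxᵢ, posterior rate = β + n.
So α = 29 − 14 = 15 and β = 14 − 3 = 11.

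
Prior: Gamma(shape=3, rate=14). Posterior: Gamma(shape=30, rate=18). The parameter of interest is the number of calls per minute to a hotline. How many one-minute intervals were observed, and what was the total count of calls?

Gamma–Poisson conjugacy: posterior shape = α + Σxᵢ, posterior rate = β + n.
Matching: Σxᵢ = 30 − 3 = 27 and n = 18 − 14 = 4.

n = 4 one-minute intervals with total 27 calls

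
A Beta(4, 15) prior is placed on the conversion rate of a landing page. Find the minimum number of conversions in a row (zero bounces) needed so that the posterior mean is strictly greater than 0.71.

k = 33

After k conversions and 0 bounces the posterior is Beta(4+k, 15), with mean (4+k)/(4+15+k).
Set (4+k)/(19+k) > 0.71 and solve: k > (0.71·19 − 4)/(1 − 0.71) = 32.724.
The smallest integer exceeding 32.724 is 33, and checking k=33: (37)/(52) = 0.7115 > 0.71.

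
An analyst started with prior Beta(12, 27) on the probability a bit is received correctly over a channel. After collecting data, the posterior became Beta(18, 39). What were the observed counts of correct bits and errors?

Under Beta–binomial conjugacy the posterior parameters are (α+s, β+f).
So s = 18 − 12 = 6 and f = 39 − 27 = 12.

6 correct bits and 12 errors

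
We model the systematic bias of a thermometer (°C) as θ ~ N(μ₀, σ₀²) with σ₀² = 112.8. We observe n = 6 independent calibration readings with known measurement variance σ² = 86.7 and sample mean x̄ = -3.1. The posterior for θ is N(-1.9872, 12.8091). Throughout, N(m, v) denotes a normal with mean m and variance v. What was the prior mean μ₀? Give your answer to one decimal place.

μ₀ = 6.7

The posterior mean is a precision-weighted average: μ_n = (τ₀μ₀ + τ_data·x̄)/(τ₀+τ_data), with τ₀=1/σ₀² and τ_data=n/σ².
Here τ₀ = 1/112.8 = 0.008865 and τ_data = 6/86.7 = 0.069204, so τ_n = 0.078069.
Rearranging for μ₀: μ₀ = (μ_n·τ_n − τ_data·x̄)/τ₀ = (-1.9872·0.078069 − 0.069204·-3.1) / 0.008865 = 0.059394/0.008865 ≈ 6.7.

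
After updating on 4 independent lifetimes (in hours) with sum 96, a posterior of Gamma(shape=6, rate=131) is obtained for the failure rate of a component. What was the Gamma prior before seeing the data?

Gamma(shape=2, rate=35)

For an exponential likelihood with a Gamma(α, β) prior on the rate, n observations with total T give posterior Gamma(α+n, β+T).
So α = 6 − 4 = 2 and β = 131 − 96 = 35.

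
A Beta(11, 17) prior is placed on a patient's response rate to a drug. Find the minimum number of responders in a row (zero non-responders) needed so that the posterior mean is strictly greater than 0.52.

k = 8

After k responders and 0 non-responders the posterior is Beta(11+k, 17), with mean (11+k)/(11+17+k).
Set (11+k)/(28+k) > 0.52 and solve: k > (0.52·28 − 11)/(1 − 0.52) = 7.417.
The smallest integer exceeding 7.417 is 8, and checking k=8: (19)/(36) = 0.5278 > 0.52.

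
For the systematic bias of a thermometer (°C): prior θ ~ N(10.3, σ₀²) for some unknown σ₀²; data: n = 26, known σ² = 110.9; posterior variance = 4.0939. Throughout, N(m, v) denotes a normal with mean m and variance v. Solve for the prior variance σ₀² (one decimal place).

σ₀² = 101.8

Posterior precision equals prior precision plus data precision: 1/σ_n² = 1/σ₀² + n/σ².
So 1/σ₀² = 1/4.0939 − 26/110.9 = 0.244266 − 0.234445 = 0.009821.
Hence σ₀² = 1/0.009821 ≈ 101.8.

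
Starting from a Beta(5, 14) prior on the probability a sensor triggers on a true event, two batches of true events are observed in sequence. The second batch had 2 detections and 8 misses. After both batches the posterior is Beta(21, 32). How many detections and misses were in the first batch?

14 detections and 10 misses

Because Beta–binomial updating is additive in the counts, the combined data contributed (α_post−α_prior, β_post−β_prior) successes and failures.
Total across both batches: 21−5=16 detections, 32−14=18 misses.
Subtract the second batch: 16−2=14 detections and 18−8=10 misses.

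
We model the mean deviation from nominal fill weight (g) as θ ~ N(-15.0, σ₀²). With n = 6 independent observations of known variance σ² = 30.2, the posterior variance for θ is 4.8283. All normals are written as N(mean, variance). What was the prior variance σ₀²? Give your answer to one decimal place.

σ₀² = 118.5

For the Normal–Normal model with known σ², precisions add: τ_n = τ₀ + n/σ².
So 1/σ₀² = 1/4.8283 − 6/30.2 = 0.207112 − 0.198675 = 0.008437.
Hence σ₀² = 1/0.008437 ≈ 118.5.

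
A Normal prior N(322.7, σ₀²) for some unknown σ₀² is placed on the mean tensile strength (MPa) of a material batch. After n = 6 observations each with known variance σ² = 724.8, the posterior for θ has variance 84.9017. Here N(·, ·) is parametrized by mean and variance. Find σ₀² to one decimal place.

σ₀² = 285.7

For the Normal–Normal model with known σ², precisions add: τ_n = τ₀ + n/σ².
So 1/σ₀² = 1/84.9017 − 6/724.8 = 0.011778 − 0.008278 = 0.003500.
Hence σ₀² = 1/0.003500 ≈ 285.7.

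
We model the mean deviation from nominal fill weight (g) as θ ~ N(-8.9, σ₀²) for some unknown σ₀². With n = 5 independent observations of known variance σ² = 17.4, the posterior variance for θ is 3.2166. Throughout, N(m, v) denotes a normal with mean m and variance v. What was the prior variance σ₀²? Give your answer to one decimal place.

σ₀² = 42.5

For the Normal–Normal model with known σ², precisions add: τ_n = τ₀ + n/σ².
So 1/σ₀² = 1/3.2166 − 5/17.4 = 0.310887 − 0.287356 = 0.023531.
Hence σ₀² = 1/0.023531 ≈ 42.5.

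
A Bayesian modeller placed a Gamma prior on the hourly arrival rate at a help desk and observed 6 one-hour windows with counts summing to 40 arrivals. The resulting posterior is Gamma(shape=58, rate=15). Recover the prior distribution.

A Gamma(α, β) prior (rate parametrization) on a Poisson rate with n observations summing to S gives posterior Gamma(α+S, β+n).
So α = 58 − 40 = 18 and β = 15 − 6 = 9.

Gamma(shape=18, rate=9)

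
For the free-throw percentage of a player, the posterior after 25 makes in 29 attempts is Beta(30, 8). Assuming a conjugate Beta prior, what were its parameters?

A Beta(a, b) prior with s successes and f failures in binomial data gives a Beta(a+s, b+f) posterior.
Subtract the data counts: 30−25=5, 8−4=4.

Beta(5, 4)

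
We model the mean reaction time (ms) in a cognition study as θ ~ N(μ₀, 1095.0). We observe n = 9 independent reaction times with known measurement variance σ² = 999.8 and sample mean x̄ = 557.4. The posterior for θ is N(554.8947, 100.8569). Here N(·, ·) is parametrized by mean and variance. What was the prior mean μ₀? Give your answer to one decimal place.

The posterior mean is a precision-weighted average: μ_n = (τ₀μ₀ + τ_data·x̄)/(τ₀+τ_data), with τ₀=1/σ₀² and τ_data=n/σ².
Here τ₀ = 1/1095.0 = 0.000913 and τ_data = 9/999.8 = 0.009002, so τ_n = 0.009915.
Rearranging for μ₀: μ₀ = (μ_n·τ_n − τ_data·x̄)/τ₀ = (554.8947·0.009915 − 0.009002·557.4) / 0.000913 = 0.484066/0.000913 ≈ 530.2.

μ₀ = 530.2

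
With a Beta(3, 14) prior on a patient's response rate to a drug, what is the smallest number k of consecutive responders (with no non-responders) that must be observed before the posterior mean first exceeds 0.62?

After k responders and 0 non-responders the posterior is Beta(3+k, 14), with mean (3+k)/(3+14+k).
Set (3+k)/(17+k) > 0.62 and solve: k > (0.62·17 − 3)/(1 − 0.62) = 19.842.
The smallest integer exceeding 19.842 is 20.

k = 20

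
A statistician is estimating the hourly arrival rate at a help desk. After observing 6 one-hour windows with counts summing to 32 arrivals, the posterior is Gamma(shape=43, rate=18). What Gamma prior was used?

Gamma(shape=11, rate=12)

Gamma–Poisson conjugacy: posterior shape = α + Σxᵢ, posterior rate = β + n.
So α = 43 − 32 = 11 and β = 18 − 6 = 12.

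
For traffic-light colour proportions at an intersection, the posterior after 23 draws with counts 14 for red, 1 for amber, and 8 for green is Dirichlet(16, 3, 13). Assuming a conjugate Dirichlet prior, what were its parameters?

Dirichlet(2, 2, 5)

For a Dirichlet(α) prior with multinomial counts c, the posterior is Dirichlet(α + c) componentwise.
Subtract each count from the matching posterior parameter: 16−14=2, 3−1=2, 13−8=5.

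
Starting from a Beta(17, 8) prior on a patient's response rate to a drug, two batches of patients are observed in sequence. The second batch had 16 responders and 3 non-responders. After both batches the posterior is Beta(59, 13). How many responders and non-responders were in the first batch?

26 responders and 2 non-responders

Sequential conjugate updates are equivalent to a single update on the pooled data, so total successes = posterior α − prior α and total failures = posterior β − prior β.
Total across both batches: 59−17=42 responders, 13−8=5 non-responders.
Subtract the second batch: 42−16=26 responders and 5−3=2 non-responders.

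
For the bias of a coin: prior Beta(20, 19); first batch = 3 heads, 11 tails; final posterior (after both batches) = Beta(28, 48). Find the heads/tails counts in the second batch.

5 heads and 18 tails

Because Beta–binomial updating is additive in the counts, the combined data contributed (α_post−α_prior, β_post−β_prior) successes and failures.
Total across both batches: 28−20=8 heads, 48−19=29 tails.
Subtract the first batch: 8−3=5 heads and 29−11=18 tails.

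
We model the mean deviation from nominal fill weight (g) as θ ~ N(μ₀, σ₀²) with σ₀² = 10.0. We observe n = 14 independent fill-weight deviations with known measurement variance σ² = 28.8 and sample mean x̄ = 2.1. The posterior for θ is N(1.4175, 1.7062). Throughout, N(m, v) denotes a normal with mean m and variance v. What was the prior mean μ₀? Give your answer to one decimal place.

With known observation variance, the Normal–Normal posterior has precision τ_n = τ₀ + n/σ² and mean μ_n = (τ₀μ₀ + (n/σ²)x̄)/τ_n.
Here τ₀ = 1/10.0 = 0.100000 and τ_data = 14/28.8 = 0.486111, so τ_n = 0.586111.
Rearranging for μ₀: μ₀ = (μ_n·τ_n − τ_data·x̄)/τ₀ = (1.4175·0.586111 − 0.486111·2.1) / 0.100000 = -0.190021/0.100000 ≈ -1.9.

μ₀ = -1.9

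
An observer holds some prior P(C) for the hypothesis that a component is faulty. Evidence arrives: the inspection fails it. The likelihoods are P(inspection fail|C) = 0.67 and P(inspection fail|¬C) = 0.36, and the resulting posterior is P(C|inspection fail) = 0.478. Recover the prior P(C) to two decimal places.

P(C) = 0.33

In odds form, posterior odds = prior odds × likelihood ratio, so prior odds = posterior odds ÷ LR.
Posterior odds = 0.478/(1−0.478) = 0.9157. LR = 0.67/0.36 = 1.8611.
Prior odds = 0.9157/1.8611 = 0.4920, so P(C) = 0.4920/(1+0.4920) ≈ 0.33.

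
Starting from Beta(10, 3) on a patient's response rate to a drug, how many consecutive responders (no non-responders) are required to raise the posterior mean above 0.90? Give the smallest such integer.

After k responders and 0 non-responders the posterior is Beta(10+k, 3), with mean (10+k)/(10+3+k).
Set (10+k)/(13+k) > 0.90 and solve: k > (0.90·13 − 10)/(1 − 0.90) = 17.000.
The smallest integer exceeding 17.000 is 18.

k = 18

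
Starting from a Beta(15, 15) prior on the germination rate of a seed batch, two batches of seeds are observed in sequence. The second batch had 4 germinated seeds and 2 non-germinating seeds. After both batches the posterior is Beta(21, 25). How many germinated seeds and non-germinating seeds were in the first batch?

2 germinated seeds and 8 non-germinating seeds

Sequential conjugate updates are equivalent to a single update on the pooled data, so total successes = posterior α − prior α and total failures = posterior β − prior β.
Total across both batches: 21−15=6 germinated seeds, 25−15=10 non-germinating seeds.
Subtract the second batch: 6−4=2 germinated seeds and 10−2=8 non-germinating seeds.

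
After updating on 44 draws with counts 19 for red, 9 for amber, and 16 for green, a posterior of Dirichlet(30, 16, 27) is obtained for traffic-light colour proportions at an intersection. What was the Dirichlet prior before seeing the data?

For a Dirichlet(α) prior with multinomial counts c, the posterior is Dirichlet(α + c) componentwise.
Subtract each count from the matching posterior parameter: 30−19=11, 16−9=7, 27−16=11.

Dirichlet(11, 7, 11)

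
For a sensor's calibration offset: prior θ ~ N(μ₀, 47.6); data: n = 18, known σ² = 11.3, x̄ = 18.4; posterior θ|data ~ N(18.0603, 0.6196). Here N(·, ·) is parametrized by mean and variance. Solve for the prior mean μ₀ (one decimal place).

μ₀ = -7.7

The posterior mean is a precision-weighted average: μ_n = (τ₀μ₀ + τ_data·x̄)/(τ₀+τ_data), with τ₀=1/σ₀² and τ_data=n/σ².
Here τ₀ = 1/47.6 = 0.021008 and τ_data = 18/11.3 = 1.592920, so τ_n = 1.613928.
Rearranging for μ₀: μ₀ = (μ_n·τ_n − τ_data·x̄)/τ₀ = (18.0603·1.613928 − 1.592920·18.4) / 0.021008 = -0.161704/0.021008 ≈ -7.7.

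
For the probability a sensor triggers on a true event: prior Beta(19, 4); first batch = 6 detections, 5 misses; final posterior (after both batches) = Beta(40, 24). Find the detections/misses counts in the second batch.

15 detections and 15 misses

Because Beta–binomial updating is additive in the counts, the combined data contributed (α_post−α_prior, β_post−β_prior) successes and failures.
Total across both batches: 40−19=21 detections, 24−4=20 misses.
Subtract the first batch: 21−6=15 detections and 20−5=15 misses.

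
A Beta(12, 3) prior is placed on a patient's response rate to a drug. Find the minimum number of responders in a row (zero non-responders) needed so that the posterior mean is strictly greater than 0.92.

After k responders and 0 non-responders the posterior is Beta(12+k, 3), with mean (12+k)/(12+3+k).
Set (12+k)/(15+k) > 0.92 and solve: k > (0.92·15 − 12)/(1 − 0.92) = 22.500.
The smallest integer exceeding 22.500 is 23.

k = 23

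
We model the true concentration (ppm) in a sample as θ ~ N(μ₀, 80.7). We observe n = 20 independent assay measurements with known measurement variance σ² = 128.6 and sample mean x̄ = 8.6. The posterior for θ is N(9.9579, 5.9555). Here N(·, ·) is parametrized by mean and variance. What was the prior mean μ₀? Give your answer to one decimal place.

μ₀ = 27.0

The posterior mean is a precision-weighted average: μ_n = (τ₀μ₀ + τ_data·x̄)/(τ₀+τ_data), with τ₀=1/σ₀² and τ_data=n/σ².
Here τ₀ = 1/80.7 = 0.012392 and τ_data = 20/128.6 = 0.155521, so τ_n = 0.167913.
Rearranging for μ₀: μ₀ = (μ_n·τ_n − τ_data·x̄)/τ₀ = (9.9579·0.167913 − 0.155521·8.6) / 0.012392 = 0.334580/0.012392 ≈ 27.0.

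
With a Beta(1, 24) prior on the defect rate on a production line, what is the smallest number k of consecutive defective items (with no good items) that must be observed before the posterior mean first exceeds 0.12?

k = 3

After k defective items and 0 good items the posterior is Beta(1+k, 24), with mean (1+k)/(1+24+k).
Set (1+k)/(25+k) > 0.12 and solve: k > (0.12·25 − 1)/(1 − 0.12) = 2.273.
The smallest integer exceeding 2.273 is 3.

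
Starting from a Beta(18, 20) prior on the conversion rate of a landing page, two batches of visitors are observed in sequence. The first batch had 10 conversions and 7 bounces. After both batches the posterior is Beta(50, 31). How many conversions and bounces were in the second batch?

Because Beta–binomial updating is additive in the counts, the combined data contributed (α_post−α_prior, β_post−β_prior) successes and failures.
Total across both batches: 50−18=32 conversions, 31−20=11 bounces.
Subtract the first batch: 32−10=22 conversions and 11−7=4 bounces.

22 conversions and 4 bounces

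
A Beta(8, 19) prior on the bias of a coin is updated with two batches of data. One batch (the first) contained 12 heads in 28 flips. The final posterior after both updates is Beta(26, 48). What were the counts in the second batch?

6 heads and 13 tails

Sequential conjugate updates are equivalent to a single update on the pooled data, so total successes = posterior α − prior α and total failures = posterior β − prior β.
Total across both batches: 26−8=18 heads, 48−19=29 tails.
Subtract the first batch: 18−12=6 heads and 29−16=13 tails.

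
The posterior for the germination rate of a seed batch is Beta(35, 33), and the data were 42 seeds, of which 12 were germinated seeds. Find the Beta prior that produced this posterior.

Under Beta–binomial conjugacy the posterior parameters are (a+s, b+f).
Subtract the data counts: 35−12=23, 33−30=3.

Beta(23, 3)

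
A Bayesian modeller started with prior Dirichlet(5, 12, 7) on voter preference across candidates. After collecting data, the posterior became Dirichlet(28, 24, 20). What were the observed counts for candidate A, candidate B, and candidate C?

counts (23, 12, 13)

For a Dirichlet(α) prior with multinomial counts c, the posterior is Dirichlet(α + c) componentwise.
Counts are posterior − prior componentwise: 28−5=23, 24−12=12, 20−7=13.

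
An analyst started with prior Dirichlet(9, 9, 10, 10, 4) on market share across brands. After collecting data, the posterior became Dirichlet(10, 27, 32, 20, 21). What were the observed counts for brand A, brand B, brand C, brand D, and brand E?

For a Dirichlet(α) prior with multinomial counts c, the posterior is Dirichlet(α + c) componentwise.
Counts are posterior − prior componentwise: 10−9=1, 27−9=18, 32−10=22, 20−10=10, 21−4=17.

counts (1, 18, 22, 10, 17)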